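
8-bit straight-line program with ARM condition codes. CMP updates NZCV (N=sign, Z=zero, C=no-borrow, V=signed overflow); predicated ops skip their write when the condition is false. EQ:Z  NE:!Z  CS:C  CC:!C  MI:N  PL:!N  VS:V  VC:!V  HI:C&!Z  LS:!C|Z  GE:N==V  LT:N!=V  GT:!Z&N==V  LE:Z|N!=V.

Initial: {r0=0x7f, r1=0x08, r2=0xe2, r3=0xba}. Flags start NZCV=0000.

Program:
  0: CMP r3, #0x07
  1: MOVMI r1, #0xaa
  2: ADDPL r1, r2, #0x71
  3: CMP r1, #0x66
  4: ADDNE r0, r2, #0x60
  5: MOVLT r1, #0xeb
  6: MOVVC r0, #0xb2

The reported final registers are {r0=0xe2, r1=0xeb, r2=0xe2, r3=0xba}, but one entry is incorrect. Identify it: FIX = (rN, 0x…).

FIX = (r0, 0x42)

[0] flags=1010 → (cmp)
[1] flags=1010 MI?T → r1=0xaa
[2] flags=1010 PL?F → skip
[3] flags=0011 → (cmp)
[4] flags=0011 NE?T → r0=0x42
[5] flags=0011 LT?T → r1=0xeb
[6] flags=0011 VC?F → skip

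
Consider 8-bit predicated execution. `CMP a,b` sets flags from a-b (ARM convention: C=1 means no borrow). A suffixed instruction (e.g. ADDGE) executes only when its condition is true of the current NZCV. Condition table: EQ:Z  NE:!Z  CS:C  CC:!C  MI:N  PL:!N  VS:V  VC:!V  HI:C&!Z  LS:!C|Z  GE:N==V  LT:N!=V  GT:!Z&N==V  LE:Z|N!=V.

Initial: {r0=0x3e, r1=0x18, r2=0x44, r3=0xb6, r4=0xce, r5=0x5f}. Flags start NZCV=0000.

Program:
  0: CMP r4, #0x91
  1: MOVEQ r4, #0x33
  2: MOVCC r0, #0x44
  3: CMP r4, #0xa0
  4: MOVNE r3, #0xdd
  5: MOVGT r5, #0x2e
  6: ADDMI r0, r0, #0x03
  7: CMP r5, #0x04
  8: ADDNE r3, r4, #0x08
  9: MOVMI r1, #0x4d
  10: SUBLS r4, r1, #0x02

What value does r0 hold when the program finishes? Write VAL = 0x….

VAL = 0x3e

0: ✓ CMP  NZCV=0010
1: · MOVEQ
2: · MOVCC
3: ✓ CMP  NZCV=0010
4: ✓ MOVNE  r3←0xdd
5: ✓ MOVGT  r5←0x2e
6: · ADDMI
7: ✓ CMP  NZCV=0010
8: ✓ ADDNE  r3←0xd6
9: · MOVMI
10: · SUBLS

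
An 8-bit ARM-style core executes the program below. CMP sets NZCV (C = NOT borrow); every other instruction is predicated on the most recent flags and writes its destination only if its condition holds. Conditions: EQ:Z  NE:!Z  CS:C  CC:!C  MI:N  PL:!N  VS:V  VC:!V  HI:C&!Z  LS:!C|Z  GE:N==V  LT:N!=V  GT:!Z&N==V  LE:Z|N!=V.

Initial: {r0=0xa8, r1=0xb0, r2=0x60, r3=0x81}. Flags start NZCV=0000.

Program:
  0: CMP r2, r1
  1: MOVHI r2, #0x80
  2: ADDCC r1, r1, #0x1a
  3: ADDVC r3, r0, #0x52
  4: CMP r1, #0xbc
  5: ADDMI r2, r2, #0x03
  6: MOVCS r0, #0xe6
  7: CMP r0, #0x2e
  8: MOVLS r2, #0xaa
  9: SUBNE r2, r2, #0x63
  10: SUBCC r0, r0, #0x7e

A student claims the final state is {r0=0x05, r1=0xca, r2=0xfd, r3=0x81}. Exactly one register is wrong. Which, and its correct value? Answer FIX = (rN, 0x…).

0: ✓ CMP  NZCV=1001
1: · MOVHI
2: ✓ ADDCC  r1←0xca
3: · ADDVC
4: ✓ CMP  NZCV=0010
5: · ADDMI
6: ✓ MOVCS  r0←0xe6
7: ✓ CMP  NZCV=1010
8: · MOVLS
9: ✓ SUBNE  r2←0xfd
10: · SUBCC

FIX = (r0, 0xe6)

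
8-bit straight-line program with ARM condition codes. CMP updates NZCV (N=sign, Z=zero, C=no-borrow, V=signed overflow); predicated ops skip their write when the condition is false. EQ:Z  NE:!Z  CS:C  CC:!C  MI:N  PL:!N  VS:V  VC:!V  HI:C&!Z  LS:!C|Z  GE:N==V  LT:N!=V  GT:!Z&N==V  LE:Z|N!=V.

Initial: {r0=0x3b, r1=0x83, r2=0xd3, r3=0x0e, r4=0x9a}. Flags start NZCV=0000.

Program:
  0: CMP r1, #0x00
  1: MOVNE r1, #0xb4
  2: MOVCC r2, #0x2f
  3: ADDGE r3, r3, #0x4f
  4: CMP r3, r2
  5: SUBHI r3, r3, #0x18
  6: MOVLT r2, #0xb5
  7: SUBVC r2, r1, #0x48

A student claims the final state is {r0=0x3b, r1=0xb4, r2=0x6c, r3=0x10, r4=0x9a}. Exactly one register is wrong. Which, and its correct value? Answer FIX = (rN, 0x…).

0: ✓ CMP  NZCV=1010
1: ✓ MOVNE  r1←0xb4
2: · MOVCC
3: · ADDGE
4: ✓ CMP  NZCV=0000
5: · SUBHI
6: · MOVLT
7: ✓ SUBVC  r2←0x6c

FIX = (r3, 0x0e)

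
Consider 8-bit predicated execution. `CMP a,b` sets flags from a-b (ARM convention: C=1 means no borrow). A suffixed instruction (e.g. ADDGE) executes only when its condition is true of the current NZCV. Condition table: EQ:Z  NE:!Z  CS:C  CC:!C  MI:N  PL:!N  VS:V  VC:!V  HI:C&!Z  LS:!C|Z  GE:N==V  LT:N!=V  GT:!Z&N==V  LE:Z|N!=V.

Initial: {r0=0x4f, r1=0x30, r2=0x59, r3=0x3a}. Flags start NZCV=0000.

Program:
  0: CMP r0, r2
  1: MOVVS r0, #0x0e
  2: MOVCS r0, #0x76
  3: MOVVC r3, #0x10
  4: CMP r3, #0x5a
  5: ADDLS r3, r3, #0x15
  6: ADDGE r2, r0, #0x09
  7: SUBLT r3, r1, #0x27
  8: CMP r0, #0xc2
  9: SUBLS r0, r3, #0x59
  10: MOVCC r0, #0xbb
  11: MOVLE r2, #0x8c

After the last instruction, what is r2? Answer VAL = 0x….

0: ✓ CMP  NZCV=1000
1: · MOVVS
2: · MOVCS
3: ✓ MOVVC  r3←0x10
4: ✓ CMP  NZCV=1000
5: ✓ ADDLS  r3←0x25
6: · ADDGE
7: ✓ SUBLT  r3←0x09
8: ✓ CMP  NZCV=1001
9: ✓ SUBLS  r0←0xb0
10: ✓ MOVCC  r0←0xbb
11: · MOVLE

VAL = 0x59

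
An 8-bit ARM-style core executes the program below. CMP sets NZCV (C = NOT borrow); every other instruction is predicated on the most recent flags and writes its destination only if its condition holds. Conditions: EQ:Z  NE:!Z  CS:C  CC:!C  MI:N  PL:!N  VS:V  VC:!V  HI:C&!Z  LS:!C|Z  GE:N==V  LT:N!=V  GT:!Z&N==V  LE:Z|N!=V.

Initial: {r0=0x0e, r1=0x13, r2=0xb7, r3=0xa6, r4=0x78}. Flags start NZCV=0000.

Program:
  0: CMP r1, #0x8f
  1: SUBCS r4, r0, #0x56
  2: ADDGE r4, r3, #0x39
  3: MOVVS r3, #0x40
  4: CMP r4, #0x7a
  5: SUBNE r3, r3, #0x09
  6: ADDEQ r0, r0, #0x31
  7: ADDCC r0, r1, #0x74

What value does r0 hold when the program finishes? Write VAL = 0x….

[0] flags=1001 → (cmp)
[1] flags=1001 CS?F → skip
[2] flags=1001 GE?T → r4=0xdf
[3] flags=1001 VS?T → r3=0x40
[4] flags=0011 → (cmp)
[5] flags=0011 NE?T → r3=0x37
[6] flags=0011 EQ?F → skip
[7] flags=0011 CC?F → skip

VAL = 0x0e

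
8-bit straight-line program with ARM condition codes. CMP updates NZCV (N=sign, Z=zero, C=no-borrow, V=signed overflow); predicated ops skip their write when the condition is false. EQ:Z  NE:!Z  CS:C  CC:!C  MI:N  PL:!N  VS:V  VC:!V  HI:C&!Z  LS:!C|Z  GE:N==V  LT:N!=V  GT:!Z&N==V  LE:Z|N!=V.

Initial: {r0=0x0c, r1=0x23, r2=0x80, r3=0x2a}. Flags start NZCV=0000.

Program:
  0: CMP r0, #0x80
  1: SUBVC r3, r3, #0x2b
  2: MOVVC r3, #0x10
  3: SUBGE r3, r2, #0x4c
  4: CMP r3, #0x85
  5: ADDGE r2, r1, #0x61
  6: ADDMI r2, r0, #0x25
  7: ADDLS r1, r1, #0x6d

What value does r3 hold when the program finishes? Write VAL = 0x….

[0] flags=1001 → (cmp)
[1] flags=1001 VC?F → skip
[2] flags=1001 VC?F → skip
[3] flags=1001 GE?T → r3=0x34
[4] flags=1001 → (cmp)
[5] flags=1001 GE?T → r2=0x84
[6] flags=1001 MI?T → r2=0x31
[7] flags=1001 LS?T → r1=0x90

VAL = 0x34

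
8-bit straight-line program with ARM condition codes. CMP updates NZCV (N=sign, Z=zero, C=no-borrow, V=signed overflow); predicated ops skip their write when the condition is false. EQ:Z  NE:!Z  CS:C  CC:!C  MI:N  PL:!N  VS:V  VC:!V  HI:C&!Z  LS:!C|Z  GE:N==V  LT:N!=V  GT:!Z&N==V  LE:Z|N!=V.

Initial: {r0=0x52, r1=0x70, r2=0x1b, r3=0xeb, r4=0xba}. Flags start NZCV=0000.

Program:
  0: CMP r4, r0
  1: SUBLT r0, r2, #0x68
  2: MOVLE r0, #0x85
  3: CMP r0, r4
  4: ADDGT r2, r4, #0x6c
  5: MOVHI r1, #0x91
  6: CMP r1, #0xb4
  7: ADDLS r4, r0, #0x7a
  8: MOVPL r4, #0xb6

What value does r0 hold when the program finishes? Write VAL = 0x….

VAL = 0x85

[0] flags=0011 → (cmp)
[1] flags=0011 LT?T → r0=0xb3
[2] flags=0011 LE?T → r0=0x85
[3] flags=1000 → (cmp)
[4] flags=1000 GT?F → skip
[5] flags=1000 HI?F → skip
[6] flags=1001 → (cmp)
[7] flags=1001 LS?T → r4=0xff
[8] flags=1001 PL?F → skip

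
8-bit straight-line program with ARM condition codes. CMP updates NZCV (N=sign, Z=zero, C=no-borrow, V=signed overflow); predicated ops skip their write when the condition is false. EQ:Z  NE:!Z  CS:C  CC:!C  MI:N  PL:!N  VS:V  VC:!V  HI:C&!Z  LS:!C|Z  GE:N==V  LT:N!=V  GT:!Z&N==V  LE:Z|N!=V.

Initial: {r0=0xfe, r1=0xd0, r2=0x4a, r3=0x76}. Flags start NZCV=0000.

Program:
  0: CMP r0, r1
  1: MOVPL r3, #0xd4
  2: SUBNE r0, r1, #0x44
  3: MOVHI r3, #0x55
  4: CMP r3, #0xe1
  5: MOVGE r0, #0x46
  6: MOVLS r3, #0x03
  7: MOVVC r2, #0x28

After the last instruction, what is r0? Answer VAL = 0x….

0: ✓ CMP  NZCV=0010
1: ✓ MOVPL  r3←0xd4
2: ✓ SUBNE  r0←0x8c
3: ✓ MOVHI  r3←0x55
4: ✓ CMP  NZCV=0000
5: ✓ MOVGE  r0←0x46
6: ✓ MOVLS  r3←0x03
7: ✓ MOVVC  r2←0x28

VAL = 0x46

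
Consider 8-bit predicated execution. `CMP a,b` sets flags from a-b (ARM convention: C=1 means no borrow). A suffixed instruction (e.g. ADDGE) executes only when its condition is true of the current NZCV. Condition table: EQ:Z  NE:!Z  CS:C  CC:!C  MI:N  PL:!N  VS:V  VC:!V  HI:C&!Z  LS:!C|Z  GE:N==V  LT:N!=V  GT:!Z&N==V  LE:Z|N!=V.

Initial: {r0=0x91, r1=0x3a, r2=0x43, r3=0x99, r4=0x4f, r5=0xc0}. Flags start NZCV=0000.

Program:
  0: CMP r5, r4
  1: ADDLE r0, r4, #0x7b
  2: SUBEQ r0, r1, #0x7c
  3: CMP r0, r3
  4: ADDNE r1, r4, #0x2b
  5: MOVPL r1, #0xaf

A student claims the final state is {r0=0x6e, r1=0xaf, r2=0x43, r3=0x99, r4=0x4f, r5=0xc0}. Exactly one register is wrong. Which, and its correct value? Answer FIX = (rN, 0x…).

FIX = (r0, 0xca)

[0] flags=0011 → (cmp)
[1] flags=0011 LE?T → r0=0xca
[2] flags=0011 EQ?F → skip
[3] flags=0010 → (cmp)
[4] flags=0010 NE?T → r1=0x7a
[5] flags=0010 PL?T → r1=0xaf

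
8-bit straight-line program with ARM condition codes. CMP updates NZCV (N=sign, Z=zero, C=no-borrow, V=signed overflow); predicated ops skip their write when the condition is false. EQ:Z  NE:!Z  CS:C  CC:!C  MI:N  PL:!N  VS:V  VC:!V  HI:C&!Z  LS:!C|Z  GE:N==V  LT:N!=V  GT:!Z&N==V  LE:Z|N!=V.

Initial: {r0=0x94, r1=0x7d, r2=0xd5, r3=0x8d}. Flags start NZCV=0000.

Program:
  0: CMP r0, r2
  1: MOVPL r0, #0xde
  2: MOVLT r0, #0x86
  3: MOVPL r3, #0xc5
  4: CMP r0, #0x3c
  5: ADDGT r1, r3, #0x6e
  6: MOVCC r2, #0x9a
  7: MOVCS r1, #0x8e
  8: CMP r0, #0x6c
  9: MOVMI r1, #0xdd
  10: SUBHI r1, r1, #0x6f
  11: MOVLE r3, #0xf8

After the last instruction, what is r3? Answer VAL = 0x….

VAL = 0xf8

[0] flags=1000 → (cmp)
[1] flags=1000 PL?F → skip
[2] flags=1000 LT?T → r0=0x86
[3] flags=1000 PL?F → skip
[4] flags=0011 → (cmp)
[5] flags=0011 GT?F → skip
[6] flags=0011 CC?F → skip
[7] flags=0011 CS?T → r1=0x8e
[8] flags=0011 → (cmp)
[9] flags=0011 MI?F → skip
[10] flags=0011 HI?T → r1=0x1f
[11] flags=0011 LE?T → r3=0xf8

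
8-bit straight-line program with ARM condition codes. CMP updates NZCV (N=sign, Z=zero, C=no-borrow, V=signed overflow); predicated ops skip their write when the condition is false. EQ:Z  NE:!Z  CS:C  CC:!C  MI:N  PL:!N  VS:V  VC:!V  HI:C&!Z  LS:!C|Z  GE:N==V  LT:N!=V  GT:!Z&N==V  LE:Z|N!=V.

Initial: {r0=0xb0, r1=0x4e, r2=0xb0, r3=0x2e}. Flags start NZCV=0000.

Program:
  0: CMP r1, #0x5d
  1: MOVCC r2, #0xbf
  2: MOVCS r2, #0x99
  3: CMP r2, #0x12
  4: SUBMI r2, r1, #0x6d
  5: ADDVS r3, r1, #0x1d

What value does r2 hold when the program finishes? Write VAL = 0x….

VAL = 0xe1

0: ✓ CMP  NZCV=1000
1: ✓ MOVCC  r2←0xbf
2: · MOVCS
3: ✓ CMP  NZCV=1010
4: ✓ SUBMI  r2←0xe1
5: · ADDVS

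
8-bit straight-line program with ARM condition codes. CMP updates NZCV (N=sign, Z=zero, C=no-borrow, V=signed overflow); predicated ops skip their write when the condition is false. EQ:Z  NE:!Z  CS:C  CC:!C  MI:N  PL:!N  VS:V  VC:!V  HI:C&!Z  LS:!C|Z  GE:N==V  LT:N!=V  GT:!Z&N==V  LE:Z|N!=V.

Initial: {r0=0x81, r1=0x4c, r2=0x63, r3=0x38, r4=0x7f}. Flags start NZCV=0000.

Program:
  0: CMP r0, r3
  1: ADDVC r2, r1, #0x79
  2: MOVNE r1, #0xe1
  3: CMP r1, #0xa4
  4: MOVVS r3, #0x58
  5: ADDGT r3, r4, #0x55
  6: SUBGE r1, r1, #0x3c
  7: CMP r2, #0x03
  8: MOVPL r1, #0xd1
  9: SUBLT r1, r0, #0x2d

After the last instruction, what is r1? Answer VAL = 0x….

[0] flags=0011 → (cmp)
[1] flags=0011 VC?F → skip
[2] flags=0011 NE?T → r1=0xe1
[3] flags=0010 → (cmp)
[4] flags=0010 VS?F → skip
[5] flags=0010 GT?T → r3=0xd4
[6] flags=0010 GE?T → r1=0xa5
[7] flags=0010 → (cmp)
[8] flags=0010 PL?T → r1=0xd1
[9] flags=0010 LT?F → skip

VAL = 0xd1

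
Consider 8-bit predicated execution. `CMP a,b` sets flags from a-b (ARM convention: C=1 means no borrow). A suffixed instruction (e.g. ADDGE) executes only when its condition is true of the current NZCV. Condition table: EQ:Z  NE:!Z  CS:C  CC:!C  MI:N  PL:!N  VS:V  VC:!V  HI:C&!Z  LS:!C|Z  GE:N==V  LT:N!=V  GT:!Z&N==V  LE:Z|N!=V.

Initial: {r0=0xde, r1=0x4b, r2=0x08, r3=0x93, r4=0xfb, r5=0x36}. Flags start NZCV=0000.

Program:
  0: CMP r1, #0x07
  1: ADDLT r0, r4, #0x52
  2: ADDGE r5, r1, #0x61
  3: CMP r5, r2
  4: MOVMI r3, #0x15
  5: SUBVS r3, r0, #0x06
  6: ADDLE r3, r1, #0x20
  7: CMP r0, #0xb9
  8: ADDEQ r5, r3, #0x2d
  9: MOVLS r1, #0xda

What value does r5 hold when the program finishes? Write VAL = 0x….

VAL = 0xac

[0] flags=0010 → (cmp)
[1] flags=0010 LT?F → skip
[2] flags=0010 GE?T → r5=0xac
[3] flags=1010 → (cmp)
[4] flags=1010 MI?T → r3=0x15
[5] flags=1010 VS?F → skip
[6] flags=1010 LE?T → r3=0x6b
[7] flags=0010 → (cmp)
[8] flags=0010 EQ?F → skip
[9] flags=0010 LS?F → skip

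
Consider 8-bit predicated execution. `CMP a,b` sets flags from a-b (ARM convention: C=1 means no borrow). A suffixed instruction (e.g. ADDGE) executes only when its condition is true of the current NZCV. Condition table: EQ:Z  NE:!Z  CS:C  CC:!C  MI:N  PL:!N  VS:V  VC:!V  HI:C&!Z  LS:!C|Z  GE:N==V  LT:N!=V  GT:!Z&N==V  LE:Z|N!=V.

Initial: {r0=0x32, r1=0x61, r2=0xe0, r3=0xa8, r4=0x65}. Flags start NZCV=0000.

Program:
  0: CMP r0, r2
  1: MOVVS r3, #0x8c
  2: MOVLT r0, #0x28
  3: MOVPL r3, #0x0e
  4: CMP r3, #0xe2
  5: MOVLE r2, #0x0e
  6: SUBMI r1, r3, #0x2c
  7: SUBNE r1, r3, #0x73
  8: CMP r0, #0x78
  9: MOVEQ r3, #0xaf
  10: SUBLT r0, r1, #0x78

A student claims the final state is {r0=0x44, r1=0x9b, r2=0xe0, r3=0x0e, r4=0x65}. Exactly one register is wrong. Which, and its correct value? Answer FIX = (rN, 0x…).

[0] flags=0000 → (cmp)
[1] flags=0000 VS?F → skip
[2] flags=0000 LT?F → skip
[3] flags=0000 PL?T → r3=0x0e
[4] flags=0000 → (cmp)
[5] flags=0000 LE?F → skip
[6] flags=0000 MI?F → skip
[7] flags=0000 NE?T → r1=0x9b
[8] flags=1000 → (cmp)
[9] flags=1000 EQ?F → skip
[10] flags=1000 LT?T → r0=0x23

FIX = (r0, 0x23)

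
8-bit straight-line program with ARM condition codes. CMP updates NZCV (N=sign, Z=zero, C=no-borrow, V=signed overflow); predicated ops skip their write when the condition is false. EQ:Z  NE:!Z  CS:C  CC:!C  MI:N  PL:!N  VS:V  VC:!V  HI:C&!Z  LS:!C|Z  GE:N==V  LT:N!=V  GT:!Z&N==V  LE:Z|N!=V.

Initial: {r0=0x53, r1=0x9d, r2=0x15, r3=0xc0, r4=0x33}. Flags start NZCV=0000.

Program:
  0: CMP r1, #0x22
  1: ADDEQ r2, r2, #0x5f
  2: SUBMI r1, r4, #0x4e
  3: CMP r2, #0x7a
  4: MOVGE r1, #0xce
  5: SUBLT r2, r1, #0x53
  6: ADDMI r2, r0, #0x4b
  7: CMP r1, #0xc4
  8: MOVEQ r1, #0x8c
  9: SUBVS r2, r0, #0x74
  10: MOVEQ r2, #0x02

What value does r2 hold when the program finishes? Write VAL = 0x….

0: ✓ CMP  NZCV=0011
1: · ADDEQ
2: · SUBMI
3: ✓ CMP  NZCV=1000
4: · MOVGE
5: ✓ SUBLT  r2←0x4a
6: ✓ ADDMI  r2←0x9e
7: ✓ CMP  NZCV=1000
8: · MOVEQ
9: · SUBVS
10: · MOVEQ

VAL = 0x9e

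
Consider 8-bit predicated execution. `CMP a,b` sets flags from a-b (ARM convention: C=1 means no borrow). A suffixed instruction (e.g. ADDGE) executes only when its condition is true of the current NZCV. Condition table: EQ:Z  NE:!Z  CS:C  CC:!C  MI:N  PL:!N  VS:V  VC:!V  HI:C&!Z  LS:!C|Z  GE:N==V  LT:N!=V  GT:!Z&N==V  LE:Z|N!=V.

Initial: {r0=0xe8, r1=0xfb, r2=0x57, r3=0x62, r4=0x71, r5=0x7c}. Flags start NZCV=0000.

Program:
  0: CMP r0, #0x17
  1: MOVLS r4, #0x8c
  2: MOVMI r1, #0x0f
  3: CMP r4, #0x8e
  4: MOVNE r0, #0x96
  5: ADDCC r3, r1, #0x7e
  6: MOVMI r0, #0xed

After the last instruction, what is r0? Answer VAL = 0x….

VAL = 0xed

0: ✓ CMP  NZCV=1010
1: · MOVLS
2: ✓ MOVMI  r1←0x0f
3: ✓ CMP  NZCV=1001
4: ✓ MOVNE  r0←0x96
5: ✓ ADDCC  r3←0x8d
6: ✓ MOVMI  r0←0xed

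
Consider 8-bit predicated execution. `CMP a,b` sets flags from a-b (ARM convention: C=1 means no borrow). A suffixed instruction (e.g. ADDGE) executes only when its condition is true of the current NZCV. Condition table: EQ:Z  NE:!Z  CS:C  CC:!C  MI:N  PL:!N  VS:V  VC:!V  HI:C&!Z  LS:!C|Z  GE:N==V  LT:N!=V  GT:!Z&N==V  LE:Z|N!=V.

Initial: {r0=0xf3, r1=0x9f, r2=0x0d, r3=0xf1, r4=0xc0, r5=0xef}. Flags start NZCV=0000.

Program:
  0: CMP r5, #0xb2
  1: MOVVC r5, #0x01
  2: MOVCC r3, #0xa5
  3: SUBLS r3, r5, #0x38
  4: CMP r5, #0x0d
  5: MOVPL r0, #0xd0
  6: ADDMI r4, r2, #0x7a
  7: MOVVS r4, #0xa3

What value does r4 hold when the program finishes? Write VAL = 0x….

[0] flags=0010 → (cmp)
[1] flags=0010 VC?T → r5=0x01
[2] flags=0010 CC?F → skip
[3] flags=0010 LS?F → skip
[4] flags=1000 → (cmp)
[5] flags=1000 PL?F → skip
[6] flags=1000 MI?T → r4=0x87
[7] flags=1000 VS?F → skip

VAL = 0x87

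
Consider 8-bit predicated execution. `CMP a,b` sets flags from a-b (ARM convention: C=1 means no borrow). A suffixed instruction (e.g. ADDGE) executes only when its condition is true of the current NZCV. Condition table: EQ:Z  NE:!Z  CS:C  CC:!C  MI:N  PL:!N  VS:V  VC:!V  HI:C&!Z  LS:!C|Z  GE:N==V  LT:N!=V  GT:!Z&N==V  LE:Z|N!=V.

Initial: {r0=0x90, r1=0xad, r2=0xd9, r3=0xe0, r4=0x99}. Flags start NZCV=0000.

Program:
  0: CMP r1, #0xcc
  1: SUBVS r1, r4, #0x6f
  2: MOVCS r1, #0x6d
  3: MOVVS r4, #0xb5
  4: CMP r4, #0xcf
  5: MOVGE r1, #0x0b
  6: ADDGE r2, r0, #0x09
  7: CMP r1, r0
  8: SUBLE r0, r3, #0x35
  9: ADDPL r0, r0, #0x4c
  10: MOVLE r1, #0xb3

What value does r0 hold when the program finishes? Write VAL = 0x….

0: ✓ CMP  NZCV=1000
1: · SUBVS
2: · MOVCS
3: · MOVVS
4: ✓ CMP  NZCV=1000
5: · MOVGE
6: · ADDGE
7: ✓ CMP  NZCV=0010
8: · SUBLE
9: ✓ ADDPL  r0←0xdc
10: · MOVLE

VAL = 0xdc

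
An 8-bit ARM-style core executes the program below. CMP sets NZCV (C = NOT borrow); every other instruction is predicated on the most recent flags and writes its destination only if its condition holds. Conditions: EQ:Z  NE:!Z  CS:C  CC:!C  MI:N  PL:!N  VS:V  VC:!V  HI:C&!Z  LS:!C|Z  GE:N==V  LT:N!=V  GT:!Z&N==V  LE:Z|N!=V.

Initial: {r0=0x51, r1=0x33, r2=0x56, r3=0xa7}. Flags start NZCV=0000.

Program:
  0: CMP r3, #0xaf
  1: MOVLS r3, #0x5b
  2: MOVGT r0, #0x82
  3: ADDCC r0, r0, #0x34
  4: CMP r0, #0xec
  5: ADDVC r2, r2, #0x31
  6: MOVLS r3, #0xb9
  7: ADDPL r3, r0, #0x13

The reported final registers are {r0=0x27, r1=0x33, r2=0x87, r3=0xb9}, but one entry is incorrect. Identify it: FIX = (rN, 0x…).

[0] flags=1000 → (cmp)
[1] flags=1000 LS?T → r3=0x5b
[2] flags=1000 GT?F → skip
[3] flags=1000 CC?T → r0=0x85
[4] flags=1000 → (cmp)
[5] flags=1000 VC?T → r2=0x87
[6] flags=1000 LS?T → r3=0xb9
[7] flags=1000 PL?F → skip

FIX = (r0, 0x85)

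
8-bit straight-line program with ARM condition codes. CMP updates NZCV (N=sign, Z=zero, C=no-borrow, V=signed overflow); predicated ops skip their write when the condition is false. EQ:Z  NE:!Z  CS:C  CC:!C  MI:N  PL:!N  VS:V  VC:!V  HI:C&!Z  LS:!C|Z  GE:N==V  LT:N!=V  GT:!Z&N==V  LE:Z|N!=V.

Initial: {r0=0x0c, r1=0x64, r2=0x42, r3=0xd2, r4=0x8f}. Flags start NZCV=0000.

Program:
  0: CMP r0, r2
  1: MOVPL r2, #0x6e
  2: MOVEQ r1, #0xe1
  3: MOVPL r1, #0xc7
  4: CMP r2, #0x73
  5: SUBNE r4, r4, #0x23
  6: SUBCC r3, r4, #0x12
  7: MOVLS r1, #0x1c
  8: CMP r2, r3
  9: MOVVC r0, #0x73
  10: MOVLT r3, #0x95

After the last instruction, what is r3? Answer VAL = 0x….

0: ✓ CMP  NZCV=1000
1: · MOVPL
2: · MOVEQ
3: · MOVPL
4: ✓ CMP  NZCV=1000
5: ✓ SUBNE  r4←0x6c
6: ✓ SUBCC  r3←0x5a
7: ✓ MOVLS  r1←0x1c
8: ✓ CMP  NZCV=1000
9: ✓ MOVVC  r0←0x73
10: ✓ MOVLT  r3←0x95

VAL = 0x95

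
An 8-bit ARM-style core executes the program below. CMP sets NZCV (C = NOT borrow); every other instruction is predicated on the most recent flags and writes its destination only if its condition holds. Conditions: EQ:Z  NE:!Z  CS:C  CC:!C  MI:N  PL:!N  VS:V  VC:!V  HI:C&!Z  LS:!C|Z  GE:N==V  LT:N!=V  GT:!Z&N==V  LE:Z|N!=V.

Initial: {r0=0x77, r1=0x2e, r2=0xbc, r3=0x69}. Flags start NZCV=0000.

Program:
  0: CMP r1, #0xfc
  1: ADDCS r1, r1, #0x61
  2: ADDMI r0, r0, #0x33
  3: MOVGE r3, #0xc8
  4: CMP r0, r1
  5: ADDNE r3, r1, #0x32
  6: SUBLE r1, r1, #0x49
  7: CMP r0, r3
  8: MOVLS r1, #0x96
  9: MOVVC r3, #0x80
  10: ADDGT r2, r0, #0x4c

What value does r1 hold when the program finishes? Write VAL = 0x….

VAL = 0x2e

[0] flags=0000 → (cmp)
[1] flags=0000 CS?F → skip
[2] flags=0000 MI?F → skip
[3] flags=0000 GE?T → r3=0xc8
[4] flags=0010 → (cmp)
[5] flags=0010 NE?T → r3=0x60
[6] flags=0010 LE?F → skip
[7] flags=0010 → (cmp)
[8] flags=0010 LS?F → skip
[9] flags=0010 VC?T → r3=0x80
[10] flags=0010 GT?T → r2=0xc3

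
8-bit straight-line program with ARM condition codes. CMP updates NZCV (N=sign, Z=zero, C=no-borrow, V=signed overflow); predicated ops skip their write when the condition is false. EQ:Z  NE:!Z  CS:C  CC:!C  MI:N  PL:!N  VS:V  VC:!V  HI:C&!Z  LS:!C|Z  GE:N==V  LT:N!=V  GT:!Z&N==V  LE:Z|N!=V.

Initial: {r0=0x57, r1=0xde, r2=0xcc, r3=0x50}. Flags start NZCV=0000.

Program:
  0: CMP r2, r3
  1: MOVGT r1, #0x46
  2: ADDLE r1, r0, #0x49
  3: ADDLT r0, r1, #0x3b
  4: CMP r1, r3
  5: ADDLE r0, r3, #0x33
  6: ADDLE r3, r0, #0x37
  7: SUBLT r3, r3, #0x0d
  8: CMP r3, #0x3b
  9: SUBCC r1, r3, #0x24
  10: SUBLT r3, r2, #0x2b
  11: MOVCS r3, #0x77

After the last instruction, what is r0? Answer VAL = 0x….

[0] flags=0011 → (cmp)
[1] flags=0011 GT?F → skip
[2] flags=0011 LE?T → r1=0xa0
[3] flags=0011 LT?T → r0=0xdb
[4] flags=0011 → (cmp)
[5] flags=0011 LE?T → r0=0x83
[6] flags=0011 LE?T → r3=0xba
[7] flags=0011 LT?T → r3=0xad
[8] flags=0011 → (cmp)
[9] flags=0011 CC?F → skip
[10] flags=0011 LT?T → r3=0xa1
[11] flags=0011 CS?T → r3=0x77

VAL = 0x83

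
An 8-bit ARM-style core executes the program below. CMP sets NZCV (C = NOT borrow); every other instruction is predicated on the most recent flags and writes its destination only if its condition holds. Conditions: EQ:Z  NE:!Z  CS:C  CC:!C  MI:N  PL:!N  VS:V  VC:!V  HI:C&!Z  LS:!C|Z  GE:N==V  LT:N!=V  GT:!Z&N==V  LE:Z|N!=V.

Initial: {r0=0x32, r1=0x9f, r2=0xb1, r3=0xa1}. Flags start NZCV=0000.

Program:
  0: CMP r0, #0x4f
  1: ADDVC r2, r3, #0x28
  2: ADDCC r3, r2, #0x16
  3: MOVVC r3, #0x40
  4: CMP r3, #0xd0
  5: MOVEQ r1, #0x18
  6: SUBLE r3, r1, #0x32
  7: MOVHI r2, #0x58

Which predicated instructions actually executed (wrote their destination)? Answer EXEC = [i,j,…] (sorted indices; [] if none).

EXEC = [1,2,3]

[0] flags=1000 → (cmp)
[1] flags=1000 VC?T → r2=0xc9
[2] flags=1000 CC?T → r3=0xdf
[3] flags=1000 VC?T → r3=0x40
[4] flags=0000 → (cmp)
[5] flags=0000 EQ?F → skip
[6] flags=0000 LE?F → skip
[7] flags=0000 HI?F → skip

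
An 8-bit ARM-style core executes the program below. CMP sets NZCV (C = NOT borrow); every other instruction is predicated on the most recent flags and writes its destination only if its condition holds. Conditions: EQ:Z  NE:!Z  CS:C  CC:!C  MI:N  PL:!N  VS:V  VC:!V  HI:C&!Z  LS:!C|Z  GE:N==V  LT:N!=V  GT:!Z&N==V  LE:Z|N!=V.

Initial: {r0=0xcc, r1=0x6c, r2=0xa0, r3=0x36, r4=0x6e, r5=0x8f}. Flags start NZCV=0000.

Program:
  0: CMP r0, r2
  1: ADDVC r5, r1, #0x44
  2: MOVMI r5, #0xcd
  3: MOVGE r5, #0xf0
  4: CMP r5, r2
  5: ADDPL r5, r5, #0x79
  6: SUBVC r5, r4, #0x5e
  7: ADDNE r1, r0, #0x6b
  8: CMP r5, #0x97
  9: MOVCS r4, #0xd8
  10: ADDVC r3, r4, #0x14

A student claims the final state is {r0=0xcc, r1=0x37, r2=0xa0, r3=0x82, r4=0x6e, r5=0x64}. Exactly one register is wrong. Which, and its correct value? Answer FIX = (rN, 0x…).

FIX = (r5, 0x10)

[0] flags=0010 → (cmp)
[1] flags=0010 VC?T → r5=0xb0
[2] flags=0010 MI?F → skip
[3] flags=0010 GE?T → r5=0xf0
[4] flags=0010 → (cmp)
[5] flags=0010 PL?T → r5=0x69
[6] flags=0010 VC?T → r5=0x10
[7] flags=0010 NE?T → r1=0x37
[8] flags=0000 → (cmp)
[9] flags=0000 CS?F → skip
[10] flags=0000 VC?T → r3=0x82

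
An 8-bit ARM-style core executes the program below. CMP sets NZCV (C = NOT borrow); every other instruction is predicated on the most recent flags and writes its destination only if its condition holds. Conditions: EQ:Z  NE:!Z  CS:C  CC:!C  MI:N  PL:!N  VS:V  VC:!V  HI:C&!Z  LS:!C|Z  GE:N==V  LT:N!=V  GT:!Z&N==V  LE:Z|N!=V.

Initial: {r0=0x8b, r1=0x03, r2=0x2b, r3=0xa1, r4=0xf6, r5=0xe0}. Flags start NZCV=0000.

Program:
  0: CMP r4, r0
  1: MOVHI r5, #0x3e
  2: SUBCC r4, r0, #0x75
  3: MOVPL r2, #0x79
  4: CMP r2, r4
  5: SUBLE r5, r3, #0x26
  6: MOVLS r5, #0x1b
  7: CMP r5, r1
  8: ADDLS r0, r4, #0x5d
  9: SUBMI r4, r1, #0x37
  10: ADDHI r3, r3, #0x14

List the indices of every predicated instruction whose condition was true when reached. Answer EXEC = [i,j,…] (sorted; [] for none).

EXEC = [1,3,6,10]

[0] flags=0010 → (cmp)
[1] flags=0010 HI?T → r5=0x3e
[2] flags=0010 CC?F → skip
[3] flags=0010 PL?T → r2=0x79
[4] flags=1001 → (cmp)
[5] flags=1001 LE?F → skip
[6] flags=1001 LS?T → r5=0x1b
[7] flags=0010 → (cmp)
[8] flags=0010 LS?F → skip
[9] flags=0010 MI?F → skip
[10] flags=0010 HI?T → r3=0xb5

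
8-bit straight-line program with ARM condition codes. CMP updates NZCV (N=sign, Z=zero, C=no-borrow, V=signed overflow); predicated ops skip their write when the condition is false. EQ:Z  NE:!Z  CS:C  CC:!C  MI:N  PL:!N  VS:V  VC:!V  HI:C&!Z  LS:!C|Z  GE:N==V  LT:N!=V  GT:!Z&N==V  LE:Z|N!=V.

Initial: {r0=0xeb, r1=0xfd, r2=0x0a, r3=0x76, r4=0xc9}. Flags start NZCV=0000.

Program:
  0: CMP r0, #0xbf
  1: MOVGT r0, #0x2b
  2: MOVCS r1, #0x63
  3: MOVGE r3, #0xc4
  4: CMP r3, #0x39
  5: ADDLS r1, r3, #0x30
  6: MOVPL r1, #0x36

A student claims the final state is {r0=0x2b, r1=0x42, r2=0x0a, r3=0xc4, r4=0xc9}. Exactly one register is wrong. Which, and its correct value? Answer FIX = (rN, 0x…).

[0] flags=0010 → (cmp)
[1] flags=0010 GT?T → r0=0x2b
[2] flags=0010 CS?T → r1=0x63
[3] flags=0010 GE?T → r3=0xc4
[4] flags=1010 → (cmp)
[5] flags=1010 LS?F → skip
[6] flags=1010 PL?F → skip

FIX = (r1, 0x63)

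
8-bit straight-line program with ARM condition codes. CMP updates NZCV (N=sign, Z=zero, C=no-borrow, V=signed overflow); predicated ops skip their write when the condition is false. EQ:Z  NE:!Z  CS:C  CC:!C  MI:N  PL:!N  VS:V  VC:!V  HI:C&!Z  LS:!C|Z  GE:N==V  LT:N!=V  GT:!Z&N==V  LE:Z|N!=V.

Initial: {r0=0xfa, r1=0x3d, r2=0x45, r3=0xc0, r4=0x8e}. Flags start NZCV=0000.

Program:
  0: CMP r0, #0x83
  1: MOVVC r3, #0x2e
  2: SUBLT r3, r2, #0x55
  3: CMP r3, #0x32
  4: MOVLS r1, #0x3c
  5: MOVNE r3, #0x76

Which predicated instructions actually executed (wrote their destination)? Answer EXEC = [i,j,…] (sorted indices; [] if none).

[0] flags=0010 → (cmp)
[1] flags=0010 VC?T → r3=0x2e
[2] flags=0010 LT?F → skip
[3] flags=1000 → (cmp)
[4] flags=1000 LS?T → r1=0x3c
[5] flags=1000 NE?T → r3=0x76

EXEC = [1,4,5]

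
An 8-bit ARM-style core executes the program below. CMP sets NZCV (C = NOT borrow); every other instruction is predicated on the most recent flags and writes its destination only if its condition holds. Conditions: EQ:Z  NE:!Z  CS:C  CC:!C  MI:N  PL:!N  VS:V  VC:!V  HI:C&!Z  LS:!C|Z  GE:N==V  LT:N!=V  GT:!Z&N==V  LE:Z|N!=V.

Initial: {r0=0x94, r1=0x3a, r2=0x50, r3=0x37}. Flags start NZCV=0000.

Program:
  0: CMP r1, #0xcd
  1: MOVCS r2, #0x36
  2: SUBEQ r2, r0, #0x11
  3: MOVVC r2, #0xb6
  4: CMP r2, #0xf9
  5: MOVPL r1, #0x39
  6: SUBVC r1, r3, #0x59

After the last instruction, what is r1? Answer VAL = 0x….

VAL = 0xde

[0] flags=0000 → (cmp)
[1] flags=0000 CS?F → skip
[2] flags=0000 EQ?F → skip
[3] flags=0000 VC?T → r2=0xb6
[4] flags=1000 → (cmp)
[5] flags=1000 PL?F → skip
[6] flags=1000 VC?T → r1=0xde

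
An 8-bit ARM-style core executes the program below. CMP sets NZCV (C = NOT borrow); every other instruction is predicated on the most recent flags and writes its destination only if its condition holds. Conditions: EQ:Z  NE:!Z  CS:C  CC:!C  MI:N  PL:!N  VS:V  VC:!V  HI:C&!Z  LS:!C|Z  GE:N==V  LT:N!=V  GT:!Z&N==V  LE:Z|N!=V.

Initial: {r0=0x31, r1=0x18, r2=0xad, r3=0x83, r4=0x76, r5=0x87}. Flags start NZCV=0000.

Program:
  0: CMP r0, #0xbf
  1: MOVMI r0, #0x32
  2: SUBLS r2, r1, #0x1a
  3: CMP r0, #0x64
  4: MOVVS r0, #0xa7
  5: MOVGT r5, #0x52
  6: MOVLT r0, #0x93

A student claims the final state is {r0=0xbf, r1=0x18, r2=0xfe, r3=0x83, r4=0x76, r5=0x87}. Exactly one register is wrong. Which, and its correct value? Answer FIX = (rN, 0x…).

0: ✓ CMP  NZCV=0000
1: · MOVMI
2: ✓ SUBLS  r2←0xfe
3: ✓ CMP  NZCV=1000
4: · MOVVS
5: · MOVGT
6: ✓ MOVLT  r0←0x93

FIX = (r0, 0x93)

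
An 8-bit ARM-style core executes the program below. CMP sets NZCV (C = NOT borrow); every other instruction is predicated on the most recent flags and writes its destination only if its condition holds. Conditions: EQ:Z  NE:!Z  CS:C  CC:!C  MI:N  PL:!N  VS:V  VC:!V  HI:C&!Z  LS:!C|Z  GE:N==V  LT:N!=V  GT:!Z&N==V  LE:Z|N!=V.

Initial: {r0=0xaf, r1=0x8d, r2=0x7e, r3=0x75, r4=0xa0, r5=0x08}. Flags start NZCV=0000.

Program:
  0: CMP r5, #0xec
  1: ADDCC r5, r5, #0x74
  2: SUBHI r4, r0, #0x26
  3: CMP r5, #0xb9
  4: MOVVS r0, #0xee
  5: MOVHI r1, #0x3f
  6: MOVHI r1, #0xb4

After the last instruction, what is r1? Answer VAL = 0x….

0: ✓ CMP  NZCV=0000
1: ✓ ADDCC  r5←0x7c
2: · SUBHI
3: ✓ CMP  NZCV=1001
4: ✓ MOVVS  r0←0xee
5: · MOVHI
6: · MOVHI

VAL = 0x8d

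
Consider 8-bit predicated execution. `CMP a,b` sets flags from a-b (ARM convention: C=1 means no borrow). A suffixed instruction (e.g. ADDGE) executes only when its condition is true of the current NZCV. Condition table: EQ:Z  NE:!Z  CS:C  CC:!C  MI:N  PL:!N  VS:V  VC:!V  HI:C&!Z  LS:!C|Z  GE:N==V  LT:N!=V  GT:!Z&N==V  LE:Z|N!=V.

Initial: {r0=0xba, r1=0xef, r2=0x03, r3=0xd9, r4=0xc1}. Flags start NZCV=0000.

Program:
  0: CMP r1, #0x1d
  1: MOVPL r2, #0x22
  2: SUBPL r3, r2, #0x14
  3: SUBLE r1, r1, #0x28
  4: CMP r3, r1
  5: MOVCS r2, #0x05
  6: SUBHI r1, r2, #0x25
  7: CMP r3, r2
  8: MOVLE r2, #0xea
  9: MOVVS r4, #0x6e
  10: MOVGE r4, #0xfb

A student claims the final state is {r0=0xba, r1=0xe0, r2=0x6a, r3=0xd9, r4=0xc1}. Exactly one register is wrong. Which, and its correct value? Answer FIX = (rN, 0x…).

0: ✓ CMP  NZCV=1010
1: · MOVPL
2: · SUBPL
3: ✓ SUBLE  r1←0xc7
4: ✓ CMP  NZCV=0010
5: ✓ MOVCS  r2←0x05
6: ✓ SUBHI  r1←0xe0
7: ✓ CMP  NZCV=1010
8: ✓ MOVLE  r2←0xea
9: · MOVVS
10: · MOVGE

FIX = (r2, 0xea)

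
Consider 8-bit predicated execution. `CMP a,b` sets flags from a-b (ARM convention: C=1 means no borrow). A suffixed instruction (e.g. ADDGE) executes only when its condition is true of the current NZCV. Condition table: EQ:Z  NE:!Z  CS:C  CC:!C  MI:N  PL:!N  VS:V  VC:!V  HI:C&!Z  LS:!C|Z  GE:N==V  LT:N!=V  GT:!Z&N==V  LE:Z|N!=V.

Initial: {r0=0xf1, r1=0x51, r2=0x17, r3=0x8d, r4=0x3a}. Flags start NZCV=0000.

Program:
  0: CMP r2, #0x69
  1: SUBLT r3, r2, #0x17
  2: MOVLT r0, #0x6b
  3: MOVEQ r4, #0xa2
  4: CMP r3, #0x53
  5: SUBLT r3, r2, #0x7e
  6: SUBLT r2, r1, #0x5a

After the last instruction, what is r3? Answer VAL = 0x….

[0] flags=1000 → (cmp)
[1] flags=1000 LT?T → r3=0x00
[2] flags=1000 LT?T → r0=0x6b
[3] flags=1000 EQ?F → skip
[4] flags=1000 → (cmp)
[5] flags=1000 LT?T → r3=0x99
[6] flags=1000 LT?T → r2=0xf7

VAL = 0x99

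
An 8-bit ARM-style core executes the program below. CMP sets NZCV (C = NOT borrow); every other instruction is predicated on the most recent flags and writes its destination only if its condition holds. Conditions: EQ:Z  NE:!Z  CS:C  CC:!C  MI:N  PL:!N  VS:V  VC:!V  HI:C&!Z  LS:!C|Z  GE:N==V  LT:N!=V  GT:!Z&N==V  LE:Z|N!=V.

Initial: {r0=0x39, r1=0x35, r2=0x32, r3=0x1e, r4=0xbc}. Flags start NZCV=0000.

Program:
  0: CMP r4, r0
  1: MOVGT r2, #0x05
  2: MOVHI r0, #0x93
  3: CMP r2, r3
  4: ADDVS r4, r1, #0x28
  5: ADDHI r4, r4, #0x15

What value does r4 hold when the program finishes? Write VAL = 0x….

[0] flags=1010 → (cmp)
[1] flags=1010 GT?F → skip
[2] flags=1010 HI?T → r0=0x93
[3] flags=0010 → (cmp)
[4] flags=0010 VS?F → skip
[5] flags=0010 HI?T → r4=0xd1

VAL = 0xd1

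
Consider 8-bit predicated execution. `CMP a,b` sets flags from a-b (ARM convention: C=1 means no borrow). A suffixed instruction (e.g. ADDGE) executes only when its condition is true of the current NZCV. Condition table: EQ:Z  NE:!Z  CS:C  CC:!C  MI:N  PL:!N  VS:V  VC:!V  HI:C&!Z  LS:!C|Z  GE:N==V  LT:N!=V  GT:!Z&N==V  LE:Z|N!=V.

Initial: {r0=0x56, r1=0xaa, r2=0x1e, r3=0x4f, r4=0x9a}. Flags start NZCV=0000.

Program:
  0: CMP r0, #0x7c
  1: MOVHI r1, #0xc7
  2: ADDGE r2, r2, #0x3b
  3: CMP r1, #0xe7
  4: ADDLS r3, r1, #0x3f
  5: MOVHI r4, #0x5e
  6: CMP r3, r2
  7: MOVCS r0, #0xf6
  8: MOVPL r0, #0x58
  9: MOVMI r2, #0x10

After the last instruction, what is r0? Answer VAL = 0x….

VAL = 0xf6

0: ✓ CMP  NZCV=1000
1: · MOVHI
2: · ADDGE
3: ✓ CMP  NZCV=1000
4: ✓ ADDLS  r3←0xe9
5: · MOVHI
6: ✓ CMP  NZCV=1010
7: ✓ MOVCS  r0←0xf6
8: · MOVPL
9: ✓ MOVMI  r2←0x10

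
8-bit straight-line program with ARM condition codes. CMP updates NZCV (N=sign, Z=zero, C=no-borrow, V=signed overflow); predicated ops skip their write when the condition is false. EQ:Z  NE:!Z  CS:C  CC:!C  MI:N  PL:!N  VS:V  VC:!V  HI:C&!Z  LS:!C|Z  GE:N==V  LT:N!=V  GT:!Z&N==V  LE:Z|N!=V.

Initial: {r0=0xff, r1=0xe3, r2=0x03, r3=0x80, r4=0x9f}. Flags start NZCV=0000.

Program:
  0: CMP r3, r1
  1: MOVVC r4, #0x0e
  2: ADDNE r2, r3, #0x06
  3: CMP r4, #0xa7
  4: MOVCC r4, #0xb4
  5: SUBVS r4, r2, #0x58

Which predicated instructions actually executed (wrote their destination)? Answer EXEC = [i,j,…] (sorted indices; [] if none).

EXEC = [1,2,4]

0: ✓ CMP  NZCV=1000
1: ✓ MOVVC  r4←0x0e
2: ✓ ADDNE  r2←0x86
3: ✓ CMP  NZCV=0000
4: ✓ MOVCC  r4←0xb4
5: · SUBVS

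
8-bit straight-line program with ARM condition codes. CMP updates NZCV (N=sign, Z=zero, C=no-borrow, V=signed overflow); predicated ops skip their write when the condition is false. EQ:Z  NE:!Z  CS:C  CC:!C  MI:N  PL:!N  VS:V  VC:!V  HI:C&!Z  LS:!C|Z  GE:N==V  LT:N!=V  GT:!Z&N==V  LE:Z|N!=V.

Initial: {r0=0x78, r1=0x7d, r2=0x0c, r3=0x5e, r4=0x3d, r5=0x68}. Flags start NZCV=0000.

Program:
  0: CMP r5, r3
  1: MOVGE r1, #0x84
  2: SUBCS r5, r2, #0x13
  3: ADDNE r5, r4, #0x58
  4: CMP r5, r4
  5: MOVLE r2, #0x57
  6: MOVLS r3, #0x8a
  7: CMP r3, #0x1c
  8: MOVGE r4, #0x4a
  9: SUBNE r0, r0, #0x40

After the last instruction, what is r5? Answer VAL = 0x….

VAL = 0x95

[0] flags=0010 → (cmp)
[1] flags=0010 GE?T → r1=0x84
[2] flags=0010 CS?T → r5=0xf9
[3] flags=0010 NE?T → r5=0x95
[4] flags=0011 → (cmp)
[5] flags=0011 LE?T → r2=0x57
[6] flags=0011 LS?F → skip
[7] flags=0010 → (cmp)
[8] flags=0010 GE?T → r4=0x4a
[9] flags=0010 NE?T → r0=0x38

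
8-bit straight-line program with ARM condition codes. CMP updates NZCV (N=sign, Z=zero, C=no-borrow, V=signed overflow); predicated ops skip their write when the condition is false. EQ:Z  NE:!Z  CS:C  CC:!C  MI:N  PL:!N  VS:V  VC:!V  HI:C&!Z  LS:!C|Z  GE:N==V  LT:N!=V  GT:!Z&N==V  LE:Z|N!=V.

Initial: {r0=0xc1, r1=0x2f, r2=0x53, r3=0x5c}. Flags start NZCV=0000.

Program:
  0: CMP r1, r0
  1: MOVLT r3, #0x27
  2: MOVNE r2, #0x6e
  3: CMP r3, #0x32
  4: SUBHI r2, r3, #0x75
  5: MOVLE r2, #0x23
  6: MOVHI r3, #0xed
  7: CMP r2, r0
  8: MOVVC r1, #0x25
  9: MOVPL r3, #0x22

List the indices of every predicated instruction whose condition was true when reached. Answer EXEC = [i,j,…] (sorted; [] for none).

[0] flags=0000 → (cmp)
[1] flags=0000 LT?F → skip
[2] flags=0000 NE?T → r2=0x6e
[3] flags=0010 → (cmp)
[4] flags=0010 HI?T → r2=0xe7
[5] flags=0010 LE?F → skip
[6] flags=0010 HI?T → r3=0xed
[7] flags=0010 → (cmp)
[8] flags=0010 VC?T → r1=0x25
[9] flags=0010 PL?T → r3=0x22

EXEC = [2,4,6,8,9]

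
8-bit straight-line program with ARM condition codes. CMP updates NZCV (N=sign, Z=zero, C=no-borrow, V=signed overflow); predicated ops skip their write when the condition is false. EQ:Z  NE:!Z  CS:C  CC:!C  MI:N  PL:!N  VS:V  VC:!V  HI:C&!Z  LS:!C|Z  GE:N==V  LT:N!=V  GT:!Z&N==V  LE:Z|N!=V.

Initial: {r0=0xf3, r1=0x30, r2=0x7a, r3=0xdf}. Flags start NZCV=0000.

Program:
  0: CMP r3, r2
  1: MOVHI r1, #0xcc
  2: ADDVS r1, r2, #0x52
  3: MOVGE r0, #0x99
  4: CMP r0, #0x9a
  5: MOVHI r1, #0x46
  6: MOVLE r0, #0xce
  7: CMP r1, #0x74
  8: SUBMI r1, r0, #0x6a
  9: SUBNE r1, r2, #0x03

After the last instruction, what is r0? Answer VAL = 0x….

VAL = 0xf3

[0] flags=0011 → (cmp)
[1] flags=0011 HI?T → r1=0xcc
[2] flags=0011 VS?T → r1=0xcc
[3] flags=0011 GE?F → skip
[4] flags=0010 → (cmp)
[5] flags=0010 HI?T → r1=0x46
[6] flags=0010 LE?F → skip
[7] flags=1000 → (cmp)
[8] flags=1000 MI?T → r1=0x89
[9] flags=1000 NE?T → r1=0x77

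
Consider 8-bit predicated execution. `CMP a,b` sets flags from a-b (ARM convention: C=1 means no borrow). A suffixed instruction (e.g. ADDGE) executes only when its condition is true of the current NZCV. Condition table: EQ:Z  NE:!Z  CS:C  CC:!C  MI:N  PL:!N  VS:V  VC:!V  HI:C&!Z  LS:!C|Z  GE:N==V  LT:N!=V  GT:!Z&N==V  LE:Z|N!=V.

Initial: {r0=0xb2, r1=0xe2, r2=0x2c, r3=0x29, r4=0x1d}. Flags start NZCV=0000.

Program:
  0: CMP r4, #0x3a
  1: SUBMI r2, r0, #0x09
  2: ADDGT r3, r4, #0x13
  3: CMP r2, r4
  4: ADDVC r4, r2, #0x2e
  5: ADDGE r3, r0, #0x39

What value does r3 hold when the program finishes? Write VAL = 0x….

VAL = 0x29

[0] flags=1000 → (cmp)
[1] flags=1000 MI?T → r2=0xa9
[2] flags=1000 GT?F → skip
[3] flags=1010 → (cmp)
[4] flags=1010 VC?T → r4=0xd7
[5] flags=1010 GE?F → skip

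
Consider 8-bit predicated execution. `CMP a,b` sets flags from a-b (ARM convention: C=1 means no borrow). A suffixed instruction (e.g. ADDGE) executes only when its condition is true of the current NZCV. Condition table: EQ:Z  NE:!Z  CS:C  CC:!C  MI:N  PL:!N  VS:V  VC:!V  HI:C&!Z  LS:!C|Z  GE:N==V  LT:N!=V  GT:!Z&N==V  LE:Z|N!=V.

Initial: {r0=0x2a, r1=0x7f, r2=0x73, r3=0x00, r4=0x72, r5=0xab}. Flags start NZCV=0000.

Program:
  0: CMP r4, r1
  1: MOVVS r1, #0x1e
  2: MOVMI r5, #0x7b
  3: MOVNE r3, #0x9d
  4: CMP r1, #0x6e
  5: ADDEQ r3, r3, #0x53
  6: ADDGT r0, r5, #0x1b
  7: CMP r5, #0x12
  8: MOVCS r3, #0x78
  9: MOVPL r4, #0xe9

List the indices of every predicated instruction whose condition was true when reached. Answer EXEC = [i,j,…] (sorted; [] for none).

[0] flags=1000 → (cmp)
[1] flags=1000 VS?F → skip
[2] flags=1000 MI?T → r5=0x7b
[3] flags=1000 NE?T → r3=0x9d
[4] flags=0010 → (cmp)
[5] flags=0010 EQ?F → skip
[6] flags=0010 GT?T → r0=0x96
[7] flags=0010 → (cmp)
[8] flags=0010 CS?T → r3=0x78
[9] flags=0010 PL?T → r4=0xe9

EXEC = [2,3,6,8,9]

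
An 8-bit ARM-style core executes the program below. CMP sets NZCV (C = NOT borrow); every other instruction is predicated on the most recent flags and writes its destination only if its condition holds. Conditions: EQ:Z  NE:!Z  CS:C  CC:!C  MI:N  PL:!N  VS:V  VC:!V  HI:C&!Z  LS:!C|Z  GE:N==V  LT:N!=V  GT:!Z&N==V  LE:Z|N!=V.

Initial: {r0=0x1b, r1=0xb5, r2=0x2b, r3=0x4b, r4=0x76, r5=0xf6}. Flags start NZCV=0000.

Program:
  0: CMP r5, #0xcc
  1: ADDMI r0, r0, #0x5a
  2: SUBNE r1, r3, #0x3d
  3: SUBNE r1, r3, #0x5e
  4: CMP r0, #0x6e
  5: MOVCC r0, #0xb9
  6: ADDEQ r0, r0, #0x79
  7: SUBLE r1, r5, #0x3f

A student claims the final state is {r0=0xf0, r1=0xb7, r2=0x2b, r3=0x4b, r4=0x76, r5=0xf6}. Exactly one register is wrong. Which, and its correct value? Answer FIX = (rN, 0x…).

[0] flags=0010 → (cmp)
[1] flags=0010 MI?F → skip
[2] flags=0010 NE?T → r1=0x0e
[3] flags=0010 NE?T → r1=0xed
[4] flags=1000 → (cmp)
[5] flags=1000 CC?T → r0=0xb9
[6] flags=1000 EQ?F → skip
[7] flags=1000 LE?T → r1=0xb7

FIX = (r0, 0xb9)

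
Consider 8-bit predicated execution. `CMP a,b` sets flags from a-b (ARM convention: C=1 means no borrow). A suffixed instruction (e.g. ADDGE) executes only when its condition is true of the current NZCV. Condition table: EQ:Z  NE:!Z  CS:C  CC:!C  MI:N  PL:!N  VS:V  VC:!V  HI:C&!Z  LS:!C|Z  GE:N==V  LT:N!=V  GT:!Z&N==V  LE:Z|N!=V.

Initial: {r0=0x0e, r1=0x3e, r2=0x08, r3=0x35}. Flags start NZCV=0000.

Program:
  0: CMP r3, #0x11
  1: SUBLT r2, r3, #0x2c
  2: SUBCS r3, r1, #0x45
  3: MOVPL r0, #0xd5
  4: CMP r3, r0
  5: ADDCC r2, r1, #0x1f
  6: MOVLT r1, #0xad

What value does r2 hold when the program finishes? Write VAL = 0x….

0: ✓ CMP  NZCV=0010
1: · SUBLT
2: ✓ SUBCS  r3←0xf9
3: ✓ MOVPL  r0←0xd5
4: ✓ CMP  NZCV=0010
5: · ADDCC
6: · MOVLT

VAL = 0x08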